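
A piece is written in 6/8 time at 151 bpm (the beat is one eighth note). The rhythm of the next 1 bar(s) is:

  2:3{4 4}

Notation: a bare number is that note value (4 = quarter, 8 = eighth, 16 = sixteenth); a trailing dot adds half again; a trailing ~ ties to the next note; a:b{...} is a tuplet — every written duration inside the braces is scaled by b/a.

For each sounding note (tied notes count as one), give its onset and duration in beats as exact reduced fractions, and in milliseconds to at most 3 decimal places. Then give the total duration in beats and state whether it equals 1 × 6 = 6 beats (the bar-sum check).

1) 0.0ms=0b +1192.053ms=3b
2) 1192.053ms=3b +1192.053ms=3b
Σ=6b of 6 (151bpm 6/8) — PASS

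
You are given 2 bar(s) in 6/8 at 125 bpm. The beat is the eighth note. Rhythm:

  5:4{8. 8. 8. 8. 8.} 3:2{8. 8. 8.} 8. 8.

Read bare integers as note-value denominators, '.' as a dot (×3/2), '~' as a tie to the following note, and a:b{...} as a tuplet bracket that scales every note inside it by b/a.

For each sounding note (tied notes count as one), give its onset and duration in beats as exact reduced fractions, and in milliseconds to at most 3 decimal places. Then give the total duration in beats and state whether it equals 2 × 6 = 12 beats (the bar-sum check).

1) 0.0ms=0b +576.0ms=6/5b
2) 576.0ms=6/5b +576.0ms=6/5b
3) 1152.0ms=12/5b +576.0ms=6/5b
4) 1728.0ms=18/5b +576.0ms=6/5b
5) 2304.0ms=24/5b +576.0ms=6/5b
6) 2880.0ms=6b +480.0ms=1b
7) 3360.0ms=7b +480.0ms=1b
8) 3840.0ms=8b +480.0ms=1b
9) 4320.0ms=9b +720.0ms=3/2b
10) 5040.0ms=21/2b +720.0ms=3/2b
Σ=12b of 12 (125bpm 6/8) — PASS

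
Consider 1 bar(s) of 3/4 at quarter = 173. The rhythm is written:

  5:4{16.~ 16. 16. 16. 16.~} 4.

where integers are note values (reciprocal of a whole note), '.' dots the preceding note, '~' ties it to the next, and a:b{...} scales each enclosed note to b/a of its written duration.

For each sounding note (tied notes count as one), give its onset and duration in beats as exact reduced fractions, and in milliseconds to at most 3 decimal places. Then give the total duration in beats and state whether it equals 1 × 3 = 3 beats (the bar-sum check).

1) 0.0ms=0b +208.092ms=3/5b
2) 208.092ms=3/5b +104.046ms=3/10b
3) 312.139ms=9/10b +104.046ms=3/10b
4) 416.185ms=6/5b +624.277ms=9/5b
Σ=3b of 3 (173bpm 3/4) — PASS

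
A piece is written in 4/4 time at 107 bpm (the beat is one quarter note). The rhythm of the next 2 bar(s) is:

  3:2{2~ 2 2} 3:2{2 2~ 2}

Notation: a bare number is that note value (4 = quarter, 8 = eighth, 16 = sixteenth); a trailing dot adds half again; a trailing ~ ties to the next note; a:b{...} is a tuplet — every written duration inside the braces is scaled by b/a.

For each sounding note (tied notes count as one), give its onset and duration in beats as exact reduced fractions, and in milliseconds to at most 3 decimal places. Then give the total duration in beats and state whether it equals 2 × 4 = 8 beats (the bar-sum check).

1) 0.0ms=0b +1495.327ms=8/3b
2) 1495.327ms=8/3b +747.664ms=4/3b
3) 2242.991ms=4b +747.664ms=4/3b
4) 2990.654ms=16/3b +1495.327ms=8/3b
Σ=8b of 8 (107bpm 4/4) — PASS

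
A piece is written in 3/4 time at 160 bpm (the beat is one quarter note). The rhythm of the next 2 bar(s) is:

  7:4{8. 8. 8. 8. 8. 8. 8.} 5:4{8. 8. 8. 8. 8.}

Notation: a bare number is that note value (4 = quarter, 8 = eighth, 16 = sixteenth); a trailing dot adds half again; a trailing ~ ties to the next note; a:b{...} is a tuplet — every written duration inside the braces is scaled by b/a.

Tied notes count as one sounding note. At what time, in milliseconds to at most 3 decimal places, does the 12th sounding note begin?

1. 0.0ms @ 0 + 160.714ms (3/7)
2. 160.714ms @ 3/7 + 160.714ms (3/7)
3. 321.429ms @ 6/7 + 160.714ms (3/7)
4. 482.143ms @ 9/7 + 160.714ms (3/7)
5. 642.857ms @ 12/7 + 160.714ms (3/7)
6. 803.571ms @ 15/7 + 160.714ms (3/7)
7. 964.286ms @ 18/7 + 160.714ms (3/7)
8. 1125.0ms @ 3 + 225.0ms (3/5)
9. 1350.0ms @ 18/5 + 225.0ms (3/5)
10. 1575.0ms @ 21/5 + 225.0ms (3/5)
11. 1800.0ms @ 24/5 + 225.0ms (3/5)
12. 2025.0ms @ 27/5 + 225.0ms (3/5)

note 12 onset = 27/5b = 2025.0ms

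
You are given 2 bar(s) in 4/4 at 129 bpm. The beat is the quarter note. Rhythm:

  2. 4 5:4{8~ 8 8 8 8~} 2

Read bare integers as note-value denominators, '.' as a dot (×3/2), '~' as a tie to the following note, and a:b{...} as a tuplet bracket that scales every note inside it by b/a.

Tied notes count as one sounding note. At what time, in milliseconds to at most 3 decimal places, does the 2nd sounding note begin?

note 2 onset = 3b = 1395.349ms

1. 0.0ms @ 0 + 1395.349ms (3)
2. 1395.349ms @ 3 + 465.116ms (1)
3. 1860.465ms @ 4 + 372.093ms (4/5)
4. 2232.558ms @ 24/5 + 186.047ms (2/5)
5. 2418.605ms @ 26/5 + 186.047ms (2/5)
6. 2604.651ms @ 28/5 + 1116.279ms (12/5)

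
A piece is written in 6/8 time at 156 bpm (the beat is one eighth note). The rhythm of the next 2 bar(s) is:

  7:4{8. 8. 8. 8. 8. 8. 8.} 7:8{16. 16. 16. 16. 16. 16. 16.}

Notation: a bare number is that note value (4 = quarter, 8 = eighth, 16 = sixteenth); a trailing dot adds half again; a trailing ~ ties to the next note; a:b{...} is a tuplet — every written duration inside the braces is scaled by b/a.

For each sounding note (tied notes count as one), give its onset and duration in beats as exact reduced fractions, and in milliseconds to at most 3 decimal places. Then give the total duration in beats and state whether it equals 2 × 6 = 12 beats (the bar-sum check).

1) 0.0ms=0b +329.67ms=6/7b
2) 329.67ms=6/7b +329.67ms=6/7b
3) 659.341ms=12/7b +329.67ms=6/7b
4) 989.011ms=18/7b +329.67ms=6/7b
5) 1318.681ms=24/7b +329.67ms=6/7b
6) 1648.352ms=30/7b +329.67ms=6/7b
7) 1978.022ms=36/7b +329.67ms=6/7b
8) 2307.692ms=6b +329.67ms=6/7b
9) 2637.363ms=48/7b +329.67ms=6/7b
10) 2967.033ms=54/7b +329.67ms=6/7b
11) 3296.703ms=60/7b +329.67ms=6/7b
12) 3626.374ms=66/7b +329.67ms=6/7b
13) 3956.044ms=72/7b +329.67ms=6/7b
14) 4285.714ms=78/7b +329.67ms=6/7b
Σ=12b of 12 (156bpm 6/8) — PASS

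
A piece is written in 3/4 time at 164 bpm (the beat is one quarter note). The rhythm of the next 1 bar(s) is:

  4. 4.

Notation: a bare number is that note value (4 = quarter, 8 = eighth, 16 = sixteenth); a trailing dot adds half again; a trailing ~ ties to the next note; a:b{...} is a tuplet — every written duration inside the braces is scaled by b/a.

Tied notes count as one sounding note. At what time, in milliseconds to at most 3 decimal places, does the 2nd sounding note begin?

1. 0.0ms @ 0 + 548.78ms (3/2)
2. 548.78ms @ 3/2 + 548.78ms (3/2)

note 2 onset = 3/2b = 548.78ms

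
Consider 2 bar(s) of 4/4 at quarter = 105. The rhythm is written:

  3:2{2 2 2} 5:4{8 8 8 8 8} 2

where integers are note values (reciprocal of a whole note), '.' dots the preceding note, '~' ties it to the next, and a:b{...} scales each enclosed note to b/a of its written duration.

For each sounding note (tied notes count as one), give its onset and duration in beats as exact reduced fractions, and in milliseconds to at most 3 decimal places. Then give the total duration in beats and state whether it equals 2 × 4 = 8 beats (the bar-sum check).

1) 0.0ms=0b +761.905ms=4/3b
2) 761.905ms=4/3b +761.905ms=4/3b
3) 1523.81ms=8/3b +761.905ms=4/3b
4) 2285.714ms=4b +228.571ms=2/5b
5) 2514.286ms=22/5b +228.571ms=2/5b
6) 2742.857ms=24/5b +228.571ms=2/5b
7) 2971.429ms=26/5b +228.571ms=2/5b
8) 3200.0ms=28/5b +228.571ms=2/5b
9) 3428.571ms=6b +1142.857ms=2b
Σ=8b of 8 (105bpm 4/4) — PASS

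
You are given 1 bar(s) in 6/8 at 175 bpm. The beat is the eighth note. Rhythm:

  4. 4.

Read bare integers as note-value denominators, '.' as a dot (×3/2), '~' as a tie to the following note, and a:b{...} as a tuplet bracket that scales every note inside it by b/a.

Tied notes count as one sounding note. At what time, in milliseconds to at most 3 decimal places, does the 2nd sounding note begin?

note 2 onset = 3b = 1028.571ms

1. 0.0ms @ 0 + 1028.571ms (3)
2. 1028.571ms @ 3 + 1028.571ms (3)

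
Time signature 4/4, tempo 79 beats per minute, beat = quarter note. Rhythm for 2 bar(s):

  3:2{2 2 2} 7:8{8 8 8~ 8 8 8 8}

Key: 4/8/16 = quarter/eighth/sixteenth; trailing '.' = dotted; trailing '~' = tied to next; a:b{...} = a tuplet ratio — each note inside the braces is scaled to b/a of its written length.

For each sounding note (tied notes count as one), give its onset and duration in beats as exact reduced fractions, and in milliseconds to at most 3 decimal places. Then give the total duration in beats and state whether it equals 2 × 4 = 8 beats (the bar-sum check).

1) 0.0ms=0b +1012.658ms=4/3b
2) 1012.658ms=4/3b +1012.658ms=4/3b
3) 2025.316ms=8/3b +1012.658ms=4/3b
4) 3037.975ms=4b +433.996ms=4/7b
5) 3471.971ms=32/7b +433.996ms=4/7b
6) 3905.967ms=36/7b +867.993ms=8/7b
7) 4773.96ms=44/7b +433.996ms=4/7b
8) 5207.957ms=48/7b +433.996ms=4/7b
9) 5641.953ms=52/7b +433.996ms=4/7b
Σ=8b of 8 (79bpm 4/4) — PASS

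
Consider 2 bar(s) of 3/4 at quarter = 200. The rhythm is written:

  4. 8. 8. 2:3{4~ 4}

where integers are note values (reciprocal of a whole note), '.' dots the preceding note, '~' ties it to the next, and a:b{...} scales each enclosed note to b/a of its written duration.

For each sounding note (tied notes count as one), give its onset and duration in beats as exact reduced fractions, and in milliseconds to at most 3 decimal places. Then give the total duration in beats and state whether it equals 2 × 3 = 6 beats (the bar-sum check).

1) 0.0ms=0b +450.0ms=3/2b
2) 450.0ms=3/2b +225.0ms=3/4b
3) 675.0ms=9/4b +225.0ms=3/4b
4) 900.0ms=3b +900.0ms=3b
Σ=6b of 6 (200bpm 3/4) — PASS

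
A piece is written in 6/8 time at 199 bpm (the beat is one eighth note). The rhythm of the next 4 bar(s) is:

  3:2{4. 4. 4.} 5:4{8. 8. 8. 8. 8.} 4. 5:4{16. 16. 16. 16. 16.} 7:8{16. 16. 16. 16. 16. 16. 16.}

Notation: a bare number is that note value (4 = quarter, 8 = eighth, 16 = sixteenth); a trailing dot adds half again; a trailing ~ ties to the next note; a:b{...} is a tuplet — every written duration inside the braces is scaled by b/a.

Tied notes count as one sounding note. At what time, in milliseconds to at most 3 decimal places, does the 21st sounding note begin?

1. 0.0ms @ 0 + 603.015ms (2)
2. 603.015ms @ 2 + 603.015ms (2)
3. 1206.03ms @ 4 + 603.015ms (2)
4. 1809.045ms @ 6 + 361.809ms (6/5)
5. 2170.854ms @ 36/5 + 361.809ms (6/5)
6. 2532.663ms @ 42/5 + 361.809ms (6/5)
7. 2894.472ms @ 48/5 + 361.809ms (6/5)
8. 3256.281ms @ 54/5 + 361.809ms (6/5)
9. 3618.09ms @ 12 + 904.523ms (3)
10. 4522.613ms @ 15 + 180.905ms (3/5)
11. 4703.518ms @ 78/5 + 180.905ms (3/5)
12. 4884.422ms @ 81/5 + 180.905ms (3/5)
13. 5065.327ms @ 84/5 + 180.905ms (3/5)
14. 5246.231ms @ 87/5 + 180.905ms (3/5)
15. 5427.136ms @ 18 + 258.435ms (6/7)
16. 5685.571ms @ 132/7 + 258.435ms (6/7)
17. 5944.006ms @ 138/7 + 258.435ms (6/7)
18. 6202.441ms @ 144/7 + 258.435ms (6/7)
19. 6460.876ms @ 150/7 + 258.435ms (6/7)
20. 6719.311ms @ 156/7 + 258.435ms (6/7)
21. 6977.746ms @ 162/7 + 258.435ms (6/7)

note 21 onset = 162/7b = 6977.746ms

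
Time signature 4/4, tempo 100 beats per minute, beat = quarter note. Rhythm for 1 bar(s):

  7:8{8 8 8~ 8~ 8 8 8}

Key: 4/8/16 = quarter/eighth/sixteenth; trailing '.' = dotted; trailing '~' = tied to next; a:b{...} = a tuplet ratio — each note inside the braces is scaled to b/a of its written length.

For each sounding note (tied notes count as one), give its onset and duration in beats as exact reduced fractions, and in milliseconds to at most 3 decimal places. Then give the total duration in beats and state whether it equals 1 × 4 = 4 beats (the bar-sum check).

1) 0.0ms=0b +342.857ms=4/7b
2) 342.857ms=4/7b +342.857ms=4/7b
3) 685.714ms=8/7b +1028.571ms=12/7b
4) 1714.286ms=20/7b +342.857ms=4/7b
5) 2057.143ms=24/7b +342.857ms=4/7b
Σ=4b of 4 (100bpm 4/4) — PASS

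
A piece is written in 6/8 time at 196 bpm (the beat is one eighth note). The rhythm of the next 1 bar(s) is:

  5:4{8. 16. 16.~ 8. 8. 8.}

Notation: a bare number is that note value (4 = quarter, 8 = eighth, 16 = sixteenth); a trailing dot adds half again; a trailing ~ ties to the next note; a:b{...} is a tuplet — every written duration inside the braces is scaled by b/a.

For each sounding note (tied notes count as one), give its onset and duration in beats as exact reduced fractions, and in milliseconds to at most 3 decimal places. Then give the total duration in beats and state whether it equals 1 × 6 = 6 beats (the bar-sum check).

1) 0.0ms=0b +367.347ms=6/5b
2) 367.347ms=6/5b +183.673ms=3/5b
3) 551.02ms=9/5b +551.02ms=9/5b
4) 1102.041ms=18/5b +367.347ms=6/5b
5) 1469.388ms=24/5b +367.347ms=6/5b
Σ=6b of 6 (196bpm 6/8) — PASS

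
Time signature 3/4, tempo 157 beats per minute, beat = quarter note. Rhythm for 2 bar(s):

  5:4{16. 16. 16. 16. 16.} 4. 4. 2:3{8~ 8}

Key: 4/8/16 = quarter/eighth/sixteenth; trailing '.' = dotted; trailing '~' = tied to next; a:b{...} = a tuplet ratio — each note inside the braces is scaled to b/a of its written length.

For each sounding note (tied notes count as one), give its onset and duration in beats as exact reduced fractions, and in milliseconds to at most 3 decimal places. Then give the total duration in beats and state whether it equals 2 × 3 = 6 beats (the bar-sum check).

1) 0.0ms=0b +114.65ms=3/10b
2) 114.65ms=3/10b +114.65ms=3/10b
3) 229.299ms=3/5b +114.65ms=3/10b
4) 343.949ms=9/10b +114.65ms=3/10b
5) 458.599ms=6/5b +114.65ms=3/10b
6) 573.248ms=3/2b +573.248ms=3/2b
7) 1146.497ms=3b +573.248ms=3/2b
8) 1719.745ms=9/2b +573.248ms=3/2b
Σ=6b of 6 (157bpm 3/4) — PASS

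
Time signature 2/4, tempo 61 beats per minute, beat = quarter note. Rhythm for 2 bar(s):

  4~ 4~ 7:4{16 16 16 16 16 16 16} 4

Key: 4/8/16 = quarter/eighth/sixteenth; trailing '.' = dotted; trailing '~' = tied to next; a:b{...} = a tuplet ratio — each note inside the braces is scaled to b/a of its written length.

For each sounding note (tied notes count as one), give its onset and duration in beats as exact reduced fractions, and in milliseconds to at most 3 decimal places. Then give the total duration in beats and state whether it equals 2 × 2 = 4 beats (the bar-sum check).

1) 0.0ms=0b +2107.728ms=15/7b
2) 2107.728ms=15/7b +140.515ms=1/7b
3) 2248.244ms=16/7b +140.515ms=1/7b
4) 2388.759ms=17/7b +140.515ms=1/7b
5) 2529.274ms=18/7b +140.515ms=1/7b
6) 2669.789ms=19/7b +140.515ms=1/7b
7) 2810.304ms=20/7b +140.515ms=1/7b
8) 2950.82ms=3b +983.607ms=1b
Σ=4b of 4 (61bpm 2/4) — PASS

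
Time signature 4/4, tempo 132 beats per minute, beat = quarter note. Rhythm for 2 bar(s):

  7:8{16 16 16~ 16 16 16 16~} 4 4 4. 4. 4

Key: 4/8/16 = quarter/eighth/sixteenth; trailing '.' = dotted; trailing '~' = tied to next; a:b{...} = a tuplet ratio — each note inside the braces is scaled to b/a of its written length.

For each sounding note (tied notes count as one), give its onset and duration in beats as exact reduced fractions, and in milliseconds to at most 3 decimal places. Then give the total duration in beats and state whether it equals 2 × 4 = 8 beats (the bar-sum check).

1) 0.0ms=0b +129.87ms=2/7b
2) 129.87ms=2/7b +129.87ms=2/7b
3) 259.74ms=4/7b +259.74ms=4/7b
4) 519.481ms=8/7b +129.87ms=2/7b
5) 649.351ms=10/7b +129.87ms=2/7b
6) 779.221ms=12/7b +584.416ms=9/7b
7) 1363.636ms=3b +454.545ms=1b
8) 1818.182ms=4b +681.818ms=3/2b
9) 2500.0ms=11/2b +681.818ms=3/2b
10) 3181.818ms=7b +454.545ms=1b
Σ=8b of 8 (132bpm 4/4) — PASS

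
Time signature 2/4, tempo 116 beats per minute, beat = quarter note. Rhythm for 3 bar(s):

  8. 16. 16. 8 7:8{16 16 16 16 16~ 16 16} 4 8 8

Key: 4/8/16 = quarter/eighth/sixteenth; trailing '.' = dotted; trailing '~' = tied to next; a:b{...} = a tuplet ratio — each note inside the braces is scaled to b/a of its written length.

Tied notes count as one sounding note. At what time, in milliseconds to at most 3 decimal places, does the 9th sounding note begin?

note 9 onset = 22/7b = 1625.616ms

1. 0.0ms @ 0 + 387.931ms (3/4)
2. 387.931ms @ 3/4 + 193.966ms (3/8)
3. 581.897ms @ 9/8 + 193.966ms (3/8)
4. 775.862ms @ 3/2 + 258.621ms (1/2)
5. 1034.483ms @ 2 + 147.783ms (2/7)
6. 1182.266ms @ 16/7 + 147.783ms (2/7)
7. 1330.049ms @ 18/7 + 147.783ms (2/7)
8. 1477.833ms @ 20/7 + 147.783ms (2/7)
9. 1625.616ms @ 22/7 + 295.567ms (4/7)
10. 1921.182ms @ 26/7 + 147.783ms (2/7)
11. 2068.966ms @ 4 + 517.241ms (1)
12. 2586.207ms @ 5 + 258.621ms (1/2)
13. 2844.828ms @ 11/2 + 258.621ms (1/2)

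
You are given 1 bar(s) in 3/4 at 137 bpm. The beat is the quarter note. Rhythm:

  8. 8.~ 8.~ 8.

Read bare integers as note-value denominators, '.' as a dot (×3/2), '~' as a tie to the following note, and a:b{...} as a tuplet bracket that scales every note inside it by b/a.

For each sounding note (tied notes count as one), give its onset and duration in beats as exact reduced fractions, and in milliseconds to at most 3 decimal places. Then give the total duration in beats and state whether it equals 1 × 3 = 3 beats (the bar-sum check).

1) 0.0ms=0b +328.467ms=3/4b
2) 328.467ms=3/4b +985.401ms=9/4b
Σ=3b of 3 (137bpm 3/4) — PASS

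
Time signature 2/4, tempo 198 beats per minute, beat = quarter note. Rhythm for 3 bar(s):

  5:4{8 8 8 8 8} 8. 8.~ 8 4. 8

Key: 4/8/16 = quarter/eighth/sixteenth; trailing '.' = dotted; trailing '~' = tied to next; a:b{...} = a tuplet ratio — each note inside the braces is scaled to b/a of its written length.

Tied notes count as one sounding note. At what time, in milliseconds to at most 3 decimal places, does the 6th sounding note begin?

1. 0.0ms @ 0 + 121.212ms (2/5)
2. 121.212ms @ 2/5 + 121.212ms (2/5)
3. 242.424ms @ 4/5 + 121.212ms (2/5)
4. 363.636ms @ 6/5 + 121.212ms (2/5)
5. 484.848ms @ 8/5 + 121.212ms (2/5)
6. 606.061ms @ 2 + 227.273ms (3/4)
7. 833.333ms @ 11/4 + 378.788ms (5/4)
8. 1212.121ms @ 4 + 454.545ms (3/2)
9. 1666.667ms @ 11/2 + 151.515ms (1/2)

note 6 onset = 2b = 606.061ms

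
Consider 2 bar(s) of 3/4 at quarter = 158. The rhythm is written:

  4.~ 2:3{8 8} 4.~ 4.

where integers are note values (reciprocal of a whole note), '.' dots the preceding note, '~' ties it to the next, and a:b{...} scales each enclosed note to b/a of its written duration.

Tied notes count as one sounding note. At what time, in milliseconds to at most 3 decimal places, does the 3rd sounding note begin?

1. 0.0ms @ 0 + 854.43ms (9/4)
2. 854.43ms @ 9/4 + 284.81ms (3/4)
3. 1139.241ms @ 3 + 1139.241ms (3)

note 3 onset = 3b = 1139.241ms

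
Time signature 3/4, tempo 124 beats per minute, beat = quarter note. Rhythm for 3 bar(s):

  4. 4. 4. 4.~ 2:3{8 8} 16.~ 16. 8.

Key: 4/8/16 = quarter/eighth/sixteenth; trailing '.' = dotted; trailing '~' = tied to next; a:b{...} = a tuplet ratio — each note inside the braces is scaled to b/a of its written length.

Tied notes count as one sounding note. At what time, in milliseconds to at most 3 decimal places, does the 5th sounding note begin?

note 5 onset = 27/4b = 3266.129ms

1. 0.0ms @ 0 + 725.806ms (3/2)
2. 725.806ms @ 3/2 + 725.806ms (3/2)
3. 1451.613ms @ 3 + 725.806ms (3/2)
4. 2177.419ms @ 9/2 + 1088.71ms (9/4)
5. 3266.129ms @ 27/4 + 362.903ms (3/4)
6. 3629.032ms @ 15/2 + 362.903ms (3/4)
7. 3991.935ms @ 33/4 + 362.903ms (3/4)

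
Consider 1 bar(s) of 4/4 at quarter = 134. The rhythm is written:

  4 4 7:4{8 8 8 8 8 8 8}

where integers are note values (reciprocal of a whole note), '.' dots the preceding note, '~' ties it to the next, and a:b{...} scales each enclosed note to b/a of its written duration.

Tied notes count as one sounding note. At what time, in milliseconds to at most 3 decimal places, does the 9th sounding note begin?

1. 0.0ms @ 0 + 447.761ms (1)
2. 447.761ms @ 1 + 447.761ms (1)
3. 895.522ms @ 2 + 127.932ms (2/7)
4. 1023.454ms @ 16/7 + 127.932ms (2/7)
5. 1151.386ms @ 18/7 + 127.932ms (2/7)
6. 1279.318ms @ 20/7 + 127.932ms (2/7)
7. 1407.249ms @ 22/7 + 127.932ms (2/7)
8. 1535.181ms @ 24/7 + 127.932ms (2/7)
9. 1663.113ms @ 26/7 + 127.932ms (2/7)

note 9 onset = 26/7b = 1663.113ms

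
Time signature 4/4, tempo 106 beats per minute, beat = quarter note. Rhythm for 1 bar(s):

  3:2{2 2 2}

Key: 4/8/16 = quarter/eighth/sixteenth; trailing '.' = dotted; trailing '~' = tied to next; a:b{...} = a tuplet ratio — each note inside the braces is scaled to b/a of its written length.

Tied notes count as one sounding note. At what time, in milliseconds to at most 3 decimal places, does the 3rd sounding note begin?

1. 0.0ms @ 0 + 754.717ms (4/3)
2. 754.717ms @ 4/3 + 754.717ms (4/3)
3. 1509.434ms @ 8/3 + 754.717ms (4/3)

note 3 onset = 8/3b = 1509.434ms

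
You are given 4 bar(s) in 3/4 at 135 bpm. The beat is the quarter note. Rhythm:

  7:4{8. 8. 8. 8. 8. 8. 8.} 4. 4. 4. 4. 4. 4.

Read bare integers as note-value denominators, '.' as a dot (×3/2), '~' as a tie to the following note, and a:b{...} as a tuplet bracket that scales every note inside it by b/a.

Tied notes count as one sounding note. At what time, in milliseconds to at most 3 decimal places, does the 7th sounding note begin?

1. 0.0ms @ 0 + 190.476ms (3/7)
2. 190.476ms @ 3/7 + 190.476ms (3/7)
3. 380.952ms @ 6/7 + 190.476ms (3/7)
4. 571.429ms @ 9/7 + 190.476ms (3/7)
5. 761.905ms @ 12/7 + 190.476ms (3/7)
6. 952.381ms @ 15/7 + 190.476ms (3/7)
7. 1142.857ms @ 18/7 + 190.476ms (3/7)
8. 1333.333ms @ 3 + 666.667ms (3/2)
9. 2000.0ms @ 9/2 + 666.667ms (3/2)
10. 2666.667ms @ 6 + 666.667ms (3/2)
11. 3333.333ms @ 15/2 + 666.667ms (3/2)
12. 4000.0ms @ 9 + 666.667ms (3/2)
13. 4666.667ms @ 21/2 + 666.667ms (3/2)

note 7 onset = 18/7b = 1142.857ms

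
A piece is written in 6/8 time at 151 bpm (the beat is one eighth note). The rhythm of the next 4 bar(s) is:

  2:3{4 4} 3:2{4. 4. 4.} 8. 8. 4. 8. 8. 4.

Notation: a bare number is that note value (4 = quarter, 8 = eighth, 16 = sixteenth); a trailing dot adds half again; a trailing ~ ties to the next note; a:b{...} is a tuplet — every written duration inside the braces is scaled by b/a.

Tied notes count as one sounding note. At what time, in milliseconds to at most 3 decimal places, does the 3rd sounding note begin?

note 3 onset = 6b = 2384.106ms

1. 0.0ms @ 0 + 1192.053ms (3)
2. 1192.053ms @ 3 + 1192.053ms (3)
3. 2384.106ms @ 6 + 794.702ms (2)
4. 3178.808ms @ 8 + 794.702ms (2)
5. 3973.51ms @ 10 + 794.702ms (2)
6. 4768.212ms @ 12 + 596.026ms (3/2)
7. 5364.238ms @ 27/2 + 596.026ms (3/2)
8. 5960.265ms @ 15 + 1192.053ms (3)
9. 7152.318ms @ 18 + 596.026ms (3/2)
10. 7748.344ms @ 39/2 + 596.026ms (3/2)
11. 8344.371ms @ 21 + 1192.053ms (3)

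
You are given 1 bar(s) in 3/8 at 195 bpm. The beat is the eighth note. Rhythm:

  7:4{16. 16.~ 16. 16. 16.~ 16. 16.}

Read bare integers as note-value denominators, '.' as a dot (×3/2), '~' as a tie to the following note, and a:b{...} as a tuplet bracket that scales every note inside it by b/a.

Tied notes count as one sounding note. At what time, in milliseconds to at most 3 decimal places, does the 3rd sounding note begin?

1. 0.0ms @ 0 + 131.868ms (3/7)
2. 131.868ms @ 3/7 + 263.736ms (6/7)
3. 395.604ms @ 9/7 + 131.868ms (3/7)
4. 527.473ms @ 12/7 + 263.736ms (6/7)
5. 791.209ms @ 18/7 + 131.868ms (3/7)

note 3 onset = 9/7b = 395.604ms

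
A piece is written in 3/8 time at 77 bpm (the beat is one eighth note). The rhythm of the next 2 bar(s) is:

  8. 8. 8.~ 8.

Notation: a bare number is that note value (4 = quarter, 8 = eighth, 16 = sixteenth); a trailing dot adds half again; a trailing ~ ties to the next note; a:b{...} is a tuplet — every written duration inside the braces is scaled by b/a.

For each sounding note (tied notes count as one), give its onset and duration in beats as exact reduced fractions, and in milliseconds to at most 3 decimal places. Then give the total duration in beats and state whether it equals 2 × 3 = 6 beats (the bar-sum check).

1) 0.0ms=0b +1168.831ms=3/2b
2) 1168.831ms=3/2b +1168.831ms=3/2b
3) 2337.662ms=3b +2337.662ms=3b
Σ=6b of 6 (77bpm 3/8) — PASS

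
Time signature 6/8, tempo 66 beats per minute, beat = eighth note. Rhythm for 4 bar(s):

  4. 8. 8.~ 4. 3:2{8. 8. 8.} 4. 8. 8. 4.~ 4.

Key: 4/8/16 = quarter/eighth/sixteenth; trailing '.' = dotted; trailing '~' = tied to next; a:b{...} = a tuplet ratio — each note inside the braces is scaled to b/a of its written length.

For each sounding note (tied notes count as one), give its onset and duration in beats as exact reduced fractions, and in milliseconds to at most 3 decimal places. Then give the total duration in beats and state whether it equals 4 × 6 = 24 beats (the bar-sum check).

1) 0.0ms=0b +2727.273ms=3b
2) 2727.273ms=3b +1363.636ms=3/2b
3) 4090.909ms=9/2b +4090.909ms=9/2b
4) 8181.818ms=9b +909.091ms=1b
5) 9090.909ms=10b +909.091ms=1b
6) 10000.0ms=11b +909.091ms=1b
7) 10909.091ms=12b +2727.273ms=3b
8) 13636.364ms=15b +1363.636ms=3/2b
9) 15000.0ms=33/2b +1363.636ms=3/2b
10) 16363.636ms=18b +5454.545ms=6b
Σ=24b of 24 (66bpm 6/8) — PASS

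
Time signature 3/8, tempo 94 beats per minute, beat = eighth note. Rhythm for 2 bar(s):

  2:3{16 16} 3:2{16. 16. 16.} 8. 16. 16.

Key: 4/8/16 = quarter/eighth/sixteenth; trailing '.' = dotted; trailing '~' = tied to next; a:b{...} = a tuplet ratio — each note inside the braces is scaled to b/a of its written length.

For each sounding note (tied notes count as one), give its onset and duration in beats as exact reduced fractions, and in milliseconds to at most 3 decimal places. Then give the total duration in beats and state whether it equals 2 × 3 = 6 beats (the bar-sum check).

1) 0.0ms=0b +478.723ms=3/4b
2) 478.723ms=3/4b +478.723ms=3/4b
3) 957.447ms=3/2b +319.149ms=1/2b
4) 1276.596ms=2b +319.149ms=1/2b
5) 1595.745ms=5/2b +319.149ms=1/2b
6) 1914.894ms=3b +957.447ms=3/2b
7) 2872.34ms=9/2b +478.723ms=3/4b
8) 3351.064ms=21/4b +478.723ms=3/4b
Σ=6b of 6 (94bpm 3/8) — PASS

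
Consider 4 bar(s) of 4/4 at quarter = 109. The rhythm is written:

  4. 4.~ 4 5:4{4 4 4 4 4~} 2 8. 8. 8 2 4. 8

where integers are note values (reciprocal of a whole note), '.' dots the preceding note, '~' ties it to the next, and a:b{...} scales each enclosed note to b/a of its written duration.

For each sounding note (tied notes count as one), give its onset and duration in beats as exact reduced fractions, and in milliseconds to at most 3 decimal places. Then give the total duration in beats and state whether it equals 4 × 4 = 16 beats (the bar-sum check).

1) 0.0ms=0b +825.688ms=3/2b
2) 825.688ms=3/2b +1376.147ms=5/2b
3) 2201.835ms=4b +440.367ms=4/5b
4) 2642.202ms=24/5b +440.367ms=4/5b
5) 3082.569ms=28/5b +440.367ms=4/5b
6) 3522.936ms=32/5b +440.367ms=4/5b
7) 3963.303ms=36/5b +1541.284ms=14/5b
8) 5504.587ms=10b +412.844ms=3/4b
9) 5917.431ms=43/4b +412.844ms=3/4b
10) 6330.275ms=23/2b +275.229ms=1/2b
11) 6605.505ms=12b +1100.917ms=2b
12) 7706.422ms=14b +825.688ms=3/2b
13) 8532.11ms=31/2b +275.229ms=1/2b
Σ=16b of 16 (109bpm 4/4) — PASS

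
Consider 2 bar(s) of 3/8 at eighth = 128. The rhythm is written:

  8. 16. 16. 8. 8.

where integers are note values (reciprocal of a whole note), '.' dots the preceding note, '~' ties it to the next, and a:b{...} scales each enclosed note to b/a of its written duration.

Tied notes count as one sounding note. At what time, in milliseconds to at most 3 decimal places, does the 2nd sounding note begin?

note 2 onset = 3/2b = 703.125ms

1. 0.0ms @ 0 + 703.125ms (3/2)
2. 703.125ms @ 3/2 + 351.562ms (3/4)
3. 1054.688ms @ 9/4 + 351.562ms (3/4)
4. 1406.25ms @ 3 + 703.125ms (3/2)
5. 2109.375ms @ 9/2 + 703.125ms (3/2)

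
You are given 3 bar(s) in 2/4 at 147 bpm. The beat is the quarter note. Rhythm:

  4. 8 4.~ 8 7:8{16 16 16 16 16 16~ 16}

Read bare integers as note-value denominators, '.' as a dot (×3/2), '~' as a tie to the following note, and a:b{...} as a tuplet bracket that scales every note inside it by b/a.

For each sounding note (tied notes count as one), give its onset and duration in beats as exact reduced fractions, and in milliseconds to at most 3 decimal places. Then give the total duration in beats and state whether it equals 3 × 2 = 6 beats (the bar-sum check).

1) 0.0ms=0b +612.245ms=3/2b
2) 612.245ms=3/2b +204.082ms=1/2b
3) 816.327ms=2b +816.327ms=2b
4) 1632.653ms=4b +116.618ms=2/7b
5) 1749.271ms=30/7b +116.618ms=2/7b
6) 1865.889ms=32/7b +116.618ms=2/7b
7) 1982.507ms=34/7b +116.618ms=2/7b
8) 2099.125ms=36/7b +116.618ms=2/7b
9) 2215.743ms=38/7b +233.236ms=4/7b
Σ=6b of 6 (147bpm 2/4) — PASS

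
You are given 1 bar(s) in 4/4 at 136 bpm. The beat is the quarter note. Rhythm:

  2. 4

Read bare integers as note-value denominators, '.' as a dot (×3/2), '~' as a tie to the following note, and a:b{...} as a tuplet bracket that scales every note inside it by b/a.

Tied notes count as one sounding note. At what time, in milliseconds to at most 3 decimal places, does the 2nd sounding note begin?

1. 0.0ms @ 0 + 1323.529ms (3)
2. 1323.529ms @ 3 + 441.176ms (1)

note 2 onset = 3b = 1323.529ms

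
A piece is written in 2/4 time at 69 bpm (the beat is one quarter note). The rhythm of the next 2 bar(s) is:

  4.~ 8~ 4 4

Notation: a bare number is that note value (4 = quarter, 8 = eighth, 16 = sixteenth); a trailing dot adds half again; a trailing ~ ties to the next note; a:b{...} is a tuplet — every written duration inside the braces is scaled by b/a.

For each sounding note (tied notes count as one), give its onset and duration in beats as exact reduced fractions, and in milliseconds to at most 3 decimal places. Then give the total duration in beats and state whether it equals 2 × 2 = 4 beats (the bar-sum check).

1) 0.0ms=0b +2608.696ms=3b
2) 2608.696ms=3b +869.565ms=1b
Σ=4b of 4 (69bpm 2/4) — PASS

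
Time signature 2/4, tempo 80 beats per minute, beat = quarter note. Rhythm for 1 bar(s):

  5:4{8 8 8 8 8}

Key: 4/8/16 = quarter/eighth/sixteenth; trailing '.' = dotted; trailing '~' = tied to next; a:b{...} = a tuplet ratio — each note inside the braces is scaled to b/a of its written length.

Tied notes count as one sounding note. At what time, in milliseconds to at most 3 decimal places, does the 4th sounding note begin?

note 4 onset = 6/5b = 900.0ms

1. 0.0ms @ 0 + 300.0ms (2/5)
2. 300.0ms @ 2/5 + 300.0ms (2/5)
3. 600.0ms @ 4/5 + 300.0ms (2/5)
4. 900.0ms @ 6/5 + 300.0ms (2/5)
5. 1200.0ms @ 8/5 + 300.0ms (2/5)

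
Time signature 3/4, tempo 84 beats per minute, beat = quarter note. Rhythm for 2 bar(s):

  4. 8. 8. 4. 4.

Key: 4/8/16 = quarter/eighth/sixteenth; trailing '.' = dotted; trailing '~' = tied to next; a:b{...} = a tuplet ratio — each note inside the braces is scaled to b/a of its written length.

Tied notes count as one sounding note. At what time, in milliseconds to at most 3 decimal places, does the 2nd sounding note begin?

note 2 onset = 3/2b = 1071.429ms

1. 0.0ms @ 0 + 1071.429ms (3/2)
2. 1071.429ms @ 3/2 + 535.714ms (3/4)
3. 1607.143ms @ 9/4 + 535.714ms (3/4)
4. 2142.857ms @ 3 + 1071.429ms (3/2)
5. 3214.286ms @ 9/2 + 1071.429ms (3/2)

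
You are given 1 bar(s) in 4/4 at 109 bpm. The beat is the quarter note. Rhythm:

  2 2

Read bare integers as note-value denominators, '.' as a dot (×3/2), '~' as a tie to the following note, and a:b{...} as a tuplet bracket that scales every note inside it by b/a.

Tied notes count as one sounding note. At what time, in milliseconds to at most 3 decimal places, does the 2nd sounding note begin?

1. 0.0ms @ 0 + 1100.917ms (2)
2. 1100.917ms @ 2 + 1100.917ms (2)

note 2 onset = 2b = 1100.917ms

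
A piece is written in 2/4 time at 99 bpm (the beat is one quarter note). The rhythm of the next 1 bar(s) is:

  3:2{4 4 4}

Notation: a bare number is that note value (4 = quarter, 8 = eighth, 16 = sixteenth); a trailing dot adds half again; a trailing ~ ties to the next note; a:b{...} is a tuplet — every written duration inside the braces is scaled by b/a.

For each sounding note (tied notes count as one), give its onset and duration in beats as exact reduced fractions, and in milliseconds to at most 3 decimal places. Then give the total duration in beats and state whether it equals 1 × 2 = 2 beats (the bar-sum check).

1) 0.0ms=0b +404.04ms=2/3b
2) 404.04ms=2/3b +404.04ms=2/3b
3) 808.081ms=4/3b +404.04ms=2/3b
Σ=2b of 2 (99bpm 2/4) — PASS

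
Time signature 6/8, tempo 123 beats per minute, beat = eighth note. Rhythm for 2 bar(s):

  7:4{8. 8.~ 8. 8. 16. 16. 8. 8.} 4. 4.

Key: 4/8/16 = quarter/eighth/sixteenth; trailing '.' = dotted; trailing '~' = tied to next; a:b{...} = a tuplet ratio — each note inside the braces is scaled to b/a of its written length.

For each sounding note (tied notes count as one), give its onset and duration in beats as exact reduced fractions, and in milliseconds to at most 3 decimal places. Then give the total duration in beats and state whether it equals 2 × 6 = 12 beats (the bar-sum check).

1) 0.0ms=0b +418.118ms=6/7b
2) 418.118ms=6/7b +836.237ms=12/7b
3) 1254.355ms=18/7b +418.118ms=6/7b
4) 1672.474ms=24/7b +209.059ms=3/7b
5) 1881.533ms=27/7b +209.059ms=3/7b
6) 2090.592ms=30/7b +418.118ms=6/7b
7) 2508.711ms=36/7b +418.118ms=6/7b
8) 2926.829ms=6b +1463.415ms=3b
9) 4390.244ms=9b +1463.415ms=3b
Σ=12b of 12 (123bpm 6/8) — PASS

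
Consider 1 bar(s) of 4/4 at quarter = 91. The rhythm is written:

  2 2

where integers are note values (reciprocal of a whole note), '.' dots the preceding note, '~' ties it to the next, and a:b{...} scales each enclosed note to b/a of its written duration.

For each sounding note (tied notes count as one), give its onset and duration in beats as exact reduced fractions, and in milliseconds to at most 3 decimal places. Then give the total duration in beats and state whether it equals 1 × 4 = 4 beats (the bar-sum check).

1) 0.0ms=0b +1318.681ms=2b
2) 1318.681ms=2b +1318.681ms=2b
Σ=4b of 4 (91bpm 4/4) — PASS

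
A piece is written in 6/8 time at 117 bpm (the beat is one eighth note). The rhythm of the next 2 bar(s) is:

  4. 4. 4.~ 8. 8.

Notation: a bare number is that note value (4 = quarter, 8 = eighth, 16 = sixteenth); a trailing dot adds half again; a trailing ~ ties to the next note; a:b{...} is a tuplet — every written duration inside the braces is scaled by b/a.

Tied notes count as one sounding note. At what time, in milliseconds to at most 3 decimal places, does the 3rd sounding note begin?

note 3 onset = 6b = 3076.923ms

1. 0.0ms @ 0 + 1538.462ms (3)
2. 1538.462ms @ 3 + 1538.462ms (3)
3. 3076.923ms @ 6 + 2307.692ms (9/2)
4. 5384.615ms @ 21/2 + 769.231ms (3/2)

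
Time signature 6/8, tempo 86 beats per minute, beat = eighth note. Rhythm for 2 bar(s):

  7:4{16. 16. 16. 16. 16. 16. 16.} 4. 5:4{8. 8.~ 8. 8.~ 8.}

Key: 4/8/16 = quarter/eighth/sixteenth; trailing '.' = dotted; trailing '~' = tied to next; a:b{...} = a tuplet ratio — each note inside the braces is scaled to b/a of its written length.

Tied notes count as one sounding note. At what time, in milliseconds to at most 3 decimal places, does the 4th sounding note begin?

note 4 onset = 9/7b = 897.01ms

1. 0.0ms @ 0 + 299.003ms (3/7)
2. 299.003ms @ 3/7 + 299.003ms (3/7)
3. 598.007ms @ 6/7 + 299.003ms (3/7)
4. 897.01ms @ 9/7 + 299.003ms (3/7)
5. 1196.013ms @ 12/7 + 299.003ms (3/7)
6. 1495.017ms @ 15/7 + 299.003ms (3/7)
7. 1794.02ms @ 18/7 + 299.003ms (3/7)
8. 2093.023ms @ 3 + 2093.023ms (3)
9. 4186.047ms @ 6 + 837.209ms (6/5)
10. 5023.256ms @ 36/5 + 1674.419ms (12/5)
11. 6697.674ms @ 48/5 + 1674.419ms (12/5)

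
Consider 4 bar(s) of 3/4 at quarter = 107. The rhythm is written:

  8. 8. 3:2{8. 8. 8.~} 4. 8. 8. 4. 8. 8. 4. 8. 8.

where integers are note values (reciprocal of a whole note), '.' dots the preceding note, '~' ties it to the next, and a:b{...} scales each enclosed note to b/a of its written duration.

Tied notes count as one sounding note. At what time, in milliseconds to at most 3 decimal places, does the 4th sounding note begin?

note 4 onset = 2b = 1121.495ms

1. 0.0ms @ 0 + 420.561ms (3/4)
2. 420.561ms @ 3/4 + 420.561ms (3/4)
3. 841.121ms @ 3/2 + 280.374ms (1/2)
4. 1121.495ms @ 2 + 280.374ms (1/2)
5. 1401.869ms @ 5/2 + 1121.495ms (2)
6. 2523.364ms @ 9/2 + 420.561ms (3/4)
7. 2943.925ms @ 21/4 + 420.561ms (3/4)
8. 3364.486ms @ 6 + 841.121ms (3/2)
9. 4205.607ms @ 15/2 + 420.561ms (3/4)
10. 4626.168ms @ 33/4 + 420.561ms (3/4)
11. 5046.729ms @ 9 + 841.121ms (3/2)
12. 5887.85ms @ 21/2 + 420.561ms (3/4)
13. 6308.411ms @ 45/4 + 420.561ms (3/4)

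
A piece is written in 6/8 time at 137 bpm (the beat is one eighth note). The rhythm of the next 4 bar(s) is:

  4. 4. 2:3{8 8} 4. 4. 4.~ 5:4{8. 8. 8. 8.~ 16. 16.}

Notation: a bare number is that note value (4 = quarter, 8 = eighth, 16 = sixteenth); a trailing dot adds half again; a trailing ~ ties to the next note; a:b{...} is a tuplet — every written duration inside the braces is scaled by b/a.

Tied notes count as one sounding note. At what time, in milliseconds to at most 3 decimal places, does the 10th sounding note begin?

1. 0.0ms @ 0 + 1313.869ms (3)
2. 1313.869ms @ 3 + 1313.869ms (3)
3. 2627.737ms @ 6 + 656.934ms (3/2)
4. 3284.672ms @ 15/2 + 656.934ms (3/2)
5. 3941.606ms @ 9 + 1313.869ms (3)
6. 5255.474ms @ 12 + 1313.869ms (3)
7. 6569.343ms @ 15 + 1839.416ms (21/5)
8. 8408.759ms @ 96/5 + 525.547ms (6/5)
9. 8934.307ms @ 102/5 + 525.547ms (6/5)
10. 9459.854ms @ 108/5 + 788.321ms (9/5)
11. 10248.175ms @ 117/5 + 262.774ms (3/5)

note 10 onset = 108/5b = 9459.854ms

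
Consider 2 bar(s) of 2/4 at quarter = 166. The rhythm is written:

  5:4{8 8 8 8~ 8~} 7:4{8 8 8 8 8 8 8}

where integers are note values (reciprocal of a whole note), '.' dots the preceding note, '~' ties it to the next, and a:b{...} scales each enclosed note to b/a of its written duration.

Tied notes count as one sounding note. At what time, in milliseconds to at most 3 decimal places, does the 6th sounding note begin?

1. 0.0ms @ 0 + 144.578ms (2/5)
2. 144.578ms @ 2/5 + 144.578ms (2/5)
3. 289.157ms @ 4/5 + 144.578ms (2/5)
4. 433.735ms @ 6/5 + 392.427ms (38/35)
5. 826.162ms @ 16/7 + 103.27ms (2/7)
6. 929.432ms @ 18/7 + 103.27ms (2/7)
7. 1032.702ms @ 20/7 + 103.27ms (2/7)
8. 1135.972ms @ 22/7 + 103.27ms (2/7)
9. 1239.243ms @ 24/7 + 103.27ms (2/7)
10. 1342.513ms @ 26/7 + 103.27ms (2/7)

note 6 onset = 18/7b = 929.432ms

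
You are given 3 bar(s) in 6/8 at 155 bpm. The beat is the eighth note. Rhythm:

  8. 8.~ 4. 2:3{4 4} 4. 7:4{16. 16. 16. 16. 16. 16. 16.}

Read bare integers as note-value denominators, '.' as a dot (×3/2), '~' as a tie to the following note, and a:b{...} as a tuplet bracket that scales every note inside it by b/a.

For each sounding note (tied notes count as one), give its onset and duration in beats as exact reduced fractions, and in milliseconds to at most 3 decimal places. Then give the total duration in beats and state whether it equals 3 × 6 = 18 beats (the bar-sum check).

1) 0.0ms=0b +580.645ms=3/2b
2) 580.645ms=3/2b +1741.935ms=9/2b
3) 2322.581ms=6b +1161.29ms=3b
4) 3483.871ms=9b +1161.29ms=3b
5) 4645.161ms=12b +1161.29ms=3b
6) 5806.452ms=15b +165.899ms=3/7b
7) 5972.35ms=108/7b +165.899ms=3/7b
8) 6138.249ms=111/7b +165.899ms=3/7b
9) 6304.147ms=114/7b +165.899ms=3/7b
10) 6470.046ms=117/7b +165.899ms=3/7b
11) 6635.945ms=120/7b +165.899ms=3/7b
12) 6801.843ms=123/7b +165.899ms=3/7b
Σ=18b of 18 (155bpm 6/8) — PASS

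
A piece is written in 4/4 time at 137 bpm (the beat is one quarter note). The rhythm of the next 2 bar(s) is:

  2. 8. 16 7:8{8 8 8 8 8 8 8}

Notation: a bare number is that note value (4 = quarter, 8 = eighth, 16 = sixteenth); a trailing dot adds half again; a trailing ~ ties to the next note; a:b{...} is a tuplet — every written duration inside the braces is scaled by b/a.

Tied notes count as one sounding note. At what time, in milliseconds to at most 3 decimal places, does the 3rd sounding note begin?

1. 0.0ms @ 0 + 1313.869ms (3)
2. 1313.869ms @ 3 + 328.467ms (3/4)
3. 1642.336ms @ 15/4 + 109.489ms (1/4)
4. 1751.825ms @ 4 + 250.261ms (4/7)
5. 2002.086ms @ 32/7 + 250.261ms (4/7)
6. 2252.346ms @ 36/7 + 250.261ms (4/7)
7. 2502.607ms @ 40/7 + 250.261ms (4/7)
8. 2752.868ms @ 44/7 + 250.261ms (4/7)
9. 3003.128ms @ 48/7 + 250.261ms (4/7)
10. 3253.389ms @ 52/7 + 250.261ms (4/7)

note 3 onset = 15/4b = 1642.336ms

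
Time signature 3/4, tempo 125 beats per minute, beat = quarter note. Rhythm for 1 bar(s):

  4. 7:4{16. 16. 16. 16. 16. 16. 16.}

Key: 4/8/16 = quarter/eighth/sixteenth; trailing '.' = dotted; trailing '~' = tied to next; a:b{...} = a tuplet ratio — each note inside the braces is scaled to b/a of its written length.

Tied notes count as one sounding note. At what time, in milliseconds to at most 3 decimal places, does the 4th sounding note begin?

note 4 onset = 27/14b = 925.714ms

1. 0.0ms @ 0 + 720.0ms (3/2)
2. 720.0ms @ 3/2 + 102.857ms (3/14)
3. 822.857ms @ 12/7 + 102.857ms (3/14)
4. 925.714ms @ 27/14 + 102.857ms (3/14)
5. 1028.571ms @ 15/7 + 102.857ms (3/14)
6. 1131.429ms @ 33/14 + 102.857ms (3/14)
7. 1234.286ms @ 18/7 + 102.857ms (3/14)
8. 1337.143ms @ 39/14 + 102.857ms (3/14)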